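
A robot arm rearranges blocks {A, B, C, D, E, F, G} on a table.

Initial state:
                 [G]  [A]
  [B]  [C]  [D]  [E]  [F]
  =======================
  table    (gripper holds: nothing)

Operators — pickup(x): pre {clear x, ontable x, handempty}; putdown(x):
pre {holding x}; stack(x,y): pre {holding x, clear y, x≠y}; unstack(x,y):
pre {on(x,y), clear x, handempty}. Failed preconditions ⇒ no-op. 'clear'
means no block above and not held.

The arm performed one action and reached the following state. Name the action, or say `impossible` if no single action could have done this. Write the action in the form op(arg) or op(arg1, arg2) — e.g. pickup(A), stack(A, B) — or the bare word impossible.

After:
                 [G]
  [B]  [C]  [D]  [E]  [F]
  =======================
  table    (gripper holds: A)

target: towers=[B; C; D; E/G; F] holding=A
         pickup(B) → towers=[C; D; E/G; F/A] holding=B
     unstack(G, E) → towers=[B; C; D; E; F/A] holding=G
         pickup(D) → towers=[B; C; E/G; F/A] holding=D
     unstack(A, F) → towers=[B; C; D; E/G; F] holding=A  ← match
         pickup(C) → towers=[B; D; E/G; F/A] holding=C

unstack(A, F)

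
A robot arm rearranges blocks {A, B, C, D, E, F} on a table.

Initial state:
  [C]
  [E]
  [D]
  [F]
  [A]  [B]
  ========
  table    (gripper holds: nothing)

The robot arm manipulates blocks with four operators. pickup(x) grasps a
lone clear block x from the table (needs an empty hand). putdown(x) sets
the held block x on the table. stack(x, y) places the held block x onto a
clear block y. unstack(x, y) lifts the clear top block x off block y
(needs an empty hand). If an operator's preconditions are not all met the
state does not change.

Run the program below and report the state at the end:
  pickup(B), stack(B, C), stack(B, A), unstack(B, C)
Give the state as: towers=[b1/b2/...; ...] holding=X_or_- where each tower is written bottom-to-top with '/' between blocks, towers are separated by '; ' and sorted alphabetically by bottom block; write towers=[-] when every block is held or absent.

step 1 (pickup(B)): towers=[A/F/D/E/C] holding=B
step 2 (stack(B, C)): towers=[A/F/D/E/C/B] holding=-
step 3 (stack(B, A)) [no-op]: towers=[A/F/D/E/C/B] holding=-
step 4 (unstack(B, C)): towers=[A/F/D/E/C] holding=B

towers=[A/F/D/E/C] holding=B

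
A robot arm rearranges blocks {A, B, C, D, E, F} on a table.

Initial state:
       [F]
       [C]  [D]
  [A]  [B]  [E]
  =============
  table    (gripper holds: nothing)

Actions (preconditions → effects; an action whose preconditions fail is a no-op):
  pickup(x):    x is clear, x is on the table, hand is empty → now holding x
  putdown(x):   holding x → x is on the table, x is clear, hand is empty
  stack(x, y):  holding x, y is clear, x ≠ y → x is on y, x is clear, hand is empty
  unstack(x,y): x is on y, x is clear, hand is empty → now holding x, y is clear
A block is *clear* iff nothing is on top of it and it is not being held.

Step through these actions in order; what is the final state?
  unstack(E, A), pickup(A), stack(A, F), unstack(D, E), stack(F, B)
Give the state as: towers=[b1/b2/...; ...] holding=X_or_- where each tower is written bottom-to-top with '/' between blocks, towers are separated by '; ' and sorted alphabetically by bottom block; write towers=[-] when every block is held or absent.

towers=[B/C/F/A; E] holding=D

step 1 (unstack(E, A)) [no-op]: towers=[A; B/C/F; E/D] holding=-
step 2 (pickup(A)): towers=[B/C/F; E/D] holding=A
step 3 (stack(A, F)): towers=[B/C/F/A; E/D] holding=-
step 4 (unstack(D, E)): towers=[B/C/F/A; E] holding=D
step 5 (stack(F, B)) [no-op]: towers=[B/C/F/A; E] holding=D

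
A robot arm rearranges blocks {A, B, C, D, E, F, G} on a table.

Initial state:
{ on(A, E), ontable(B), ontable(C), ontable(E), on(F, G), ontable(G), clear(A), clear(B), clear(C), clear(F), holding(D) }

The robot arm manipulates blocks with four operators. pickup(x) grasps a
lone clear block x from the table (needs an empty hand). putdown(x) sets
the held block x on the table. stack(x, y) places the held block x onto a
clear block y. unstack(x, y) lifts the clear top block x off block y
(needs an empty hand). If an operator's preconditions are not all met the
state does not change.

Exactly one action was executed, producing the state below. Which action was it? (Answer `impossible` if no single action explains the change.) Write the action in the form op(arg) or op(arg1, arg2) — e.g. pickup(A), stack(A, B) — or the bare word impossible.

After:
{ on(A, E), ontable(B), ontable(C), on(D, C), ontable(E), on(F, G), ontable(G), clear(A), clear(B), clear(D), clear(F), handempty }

target: towers=[B; C/D; E/A; G/F] holding=-
        putdown(D) → towers=[B; C; D; E/A; G/F] holding=-
       stack(D, B) → towers=[B/D; C; E/A; G/F] holding=-
       stack(D, F) → towers=[B; C; E/A; G/F/D] holding=-
       stack(D, A) → towers=[B; C; E/A/D; G/F] holding=-
       stack(D, C) → towers=[B; C/D; E/A; G/F] holding=-  ← match

stack(D, C)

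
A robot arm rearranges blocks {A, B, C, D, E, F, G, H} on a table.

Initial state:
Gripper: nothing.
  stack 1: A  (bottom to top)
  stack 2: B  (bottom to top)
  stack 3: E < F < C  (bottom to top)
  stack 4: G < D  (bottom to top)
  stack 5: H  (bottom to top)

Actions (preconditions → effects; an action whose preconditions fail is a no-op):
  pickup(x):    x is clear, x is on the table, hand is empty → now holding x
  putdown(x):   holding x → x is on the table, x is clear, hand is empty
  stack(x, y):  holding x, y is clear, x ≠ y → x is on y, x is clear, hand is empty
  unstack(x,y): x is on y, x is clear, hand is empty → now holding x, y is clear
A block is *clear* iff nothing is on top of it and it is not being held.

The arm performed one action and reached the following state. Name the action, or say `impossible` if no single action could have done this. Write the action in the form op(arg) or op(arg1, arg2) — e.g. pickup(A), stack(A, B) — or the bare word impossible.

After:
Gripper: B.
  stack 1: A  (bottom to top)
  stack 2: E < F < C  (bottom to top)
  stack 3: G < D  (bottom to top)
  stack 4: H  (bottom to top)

pickup(B)

target: towers=[A; E/F/C; G/D; H] holding=B
         pickup(A) → towers=[B; E/F/C; G/D; H] holding=A
         pickup(H) → towers=[A; B; E/F/C; G/D] holding=H
         pickup(B) → towers=[A; E/F/C; G/D; H] holding=B  ← match
     unstack(D, G) → towers=[A; B; E/F/C; G; H] holding=D
     unstack(C, F) → towers=[A; B; E/F; G/D; H] holding=C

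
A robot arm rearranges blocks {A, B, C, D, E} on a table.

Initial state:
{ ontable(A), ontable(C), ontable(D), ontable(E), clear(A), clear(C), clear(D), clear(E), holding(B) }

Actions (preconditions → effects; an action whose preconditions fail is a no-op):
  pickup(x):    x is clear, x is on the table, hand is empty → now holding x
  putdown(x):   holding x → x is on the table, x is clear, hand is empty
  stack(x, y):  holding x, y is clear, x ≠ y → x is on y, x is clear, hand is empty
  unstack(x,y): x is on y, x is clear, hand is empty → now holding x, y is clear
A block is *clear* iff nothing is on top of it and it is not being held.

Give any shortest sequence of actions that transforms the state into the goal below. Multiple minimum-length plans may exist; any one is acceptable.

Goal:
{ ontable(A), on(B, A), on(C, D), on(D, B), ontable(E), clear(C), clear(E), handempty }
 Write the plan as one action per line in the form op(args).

step 1 (stack(B, A)): towers=[A/B; C; D; E] holding=-
step 2 (pickup(D)): towers=[A/B; C; E] holding=D
step 3 (stack(D, B)): towers=[A/B/D; C; E] holding=-
step 4 (pickup(C)): towers=[A/B/D; E] holding=C
step 5 (stack(C, D)): towers=[A/B/D/C; E] holding=-
goal check: towers=[A/B/D/C; E] holding=- — reached (length 5, optimal by BFS)

stack(B, A)
pickup(D)
stack(D, B)
pickup(C)
stack(C, D)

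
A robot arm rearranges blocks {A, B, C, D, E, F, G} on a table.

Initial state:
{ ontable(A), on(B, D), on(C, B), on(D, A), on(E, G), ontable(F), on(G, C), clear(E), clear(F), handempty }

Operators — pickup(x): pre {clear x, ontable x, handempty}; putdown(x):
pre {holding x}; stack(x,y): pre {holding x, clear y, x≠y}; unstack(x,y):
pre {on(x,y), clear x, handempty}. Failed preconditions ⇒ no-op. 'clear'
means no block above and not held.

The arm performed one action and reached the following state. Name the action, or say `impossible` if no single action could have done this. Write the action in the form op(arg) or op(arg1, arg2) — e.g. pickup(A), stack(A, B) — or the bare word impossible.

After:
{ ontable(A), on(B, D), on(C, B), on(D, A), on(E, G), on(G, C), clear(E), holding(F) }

target: towers=[A/D/B/C/G/E] holding=F
         pickup(F) → towers=[A/D/B/C/G/E] holding=F  ← match
     unstack(E, G) → towers=[A/D/B/C/G; F] holding=E

pickup(F)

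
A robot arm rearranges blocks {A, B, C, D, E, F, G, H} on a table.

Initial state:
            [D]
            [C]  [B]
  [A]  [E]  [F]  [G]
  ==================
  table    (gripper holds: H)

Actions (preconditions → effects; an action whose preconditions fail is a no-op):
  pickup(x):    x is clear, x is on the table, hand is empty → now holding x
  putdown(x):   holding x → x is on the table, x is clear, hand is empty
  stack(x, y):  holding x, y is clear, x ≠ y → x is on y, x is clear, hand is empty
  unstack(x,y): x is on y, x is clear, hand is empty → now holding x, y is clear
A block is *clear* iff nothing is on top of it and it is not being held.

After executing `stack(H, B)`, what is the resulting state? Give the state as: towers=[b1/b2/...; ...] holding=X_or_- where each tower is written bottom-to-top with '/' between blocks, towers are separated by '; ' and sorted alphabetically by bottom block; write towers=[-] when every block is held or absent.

before: towers=[A; E; F/C/D; G/B] holding=H
pre[stack(H, B)]: holding(H) ✓, clear(B) ✓, H≠B ✓
all met → apply stack(H, B)
after:  towers=[A; E; F/C/D; G/B/H] holding=-

towers=[A; E; F/C/D; G/B/H] holding=-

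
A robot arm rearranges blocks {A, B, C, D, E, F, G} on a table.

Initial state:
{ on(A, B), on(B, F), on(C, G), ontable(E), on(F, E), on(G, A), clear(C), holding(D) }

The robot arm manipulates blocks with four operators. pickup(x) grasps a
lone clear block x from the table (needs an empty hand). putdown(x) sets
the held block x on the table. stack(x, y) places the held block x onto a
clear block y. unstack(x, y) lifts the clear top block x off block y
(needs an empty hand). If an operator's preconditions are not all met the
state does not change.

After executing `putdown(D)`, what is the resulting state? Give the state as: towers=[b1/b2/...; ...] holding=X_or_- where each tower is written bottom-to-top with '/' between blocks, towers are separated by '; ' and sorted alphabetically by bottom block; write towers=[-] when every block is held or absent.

towers=[D; E/F/B/A/G/C] holding=-

before: towers=[E/F/B/A/G/C] holding=D
pre[putdown(D)]: holding(D) ok
all met → apply putdown(D)
after:  towers=[D; E/F/B/A/G/C] holding=-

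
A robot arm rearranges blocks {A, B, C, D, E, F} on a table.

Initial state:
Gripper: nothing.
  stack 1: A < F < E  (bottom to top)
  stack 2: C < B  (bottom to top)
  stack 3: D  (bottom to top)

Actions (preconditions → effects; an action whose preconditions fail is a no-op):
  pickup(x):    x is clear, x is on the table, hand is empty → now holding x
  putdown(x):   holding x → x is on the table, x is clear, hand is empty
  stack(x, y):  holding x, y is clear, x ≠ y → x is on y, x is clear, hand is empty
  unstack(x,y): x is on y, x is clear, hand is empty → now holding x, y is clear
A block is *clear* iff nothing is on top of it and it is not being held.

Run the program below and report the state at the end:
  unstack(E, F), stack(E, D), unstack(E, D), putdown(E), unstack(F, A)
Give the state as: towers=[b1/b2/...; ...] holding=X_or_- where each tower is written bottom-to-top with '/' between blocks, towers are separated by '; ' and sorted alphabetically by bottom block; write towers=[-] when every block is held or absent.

step 1 (unstack(E, F)): towers=[A/F; C/B; D] holding=E
step 2 (stack(E, D)): towers=[A/F; C/B; D/E] holding=-
step 3 (unstack(E, D)): towers=[A/F; C/B; D] holding=E
step 4 (putdown(E)): towers=[A/F; C/B; D; E] holding=-
step 5 (unstack(F, A)): towers=[A; C/B; D; E] holding=F

towers=[A; C/B; D; E] holding=F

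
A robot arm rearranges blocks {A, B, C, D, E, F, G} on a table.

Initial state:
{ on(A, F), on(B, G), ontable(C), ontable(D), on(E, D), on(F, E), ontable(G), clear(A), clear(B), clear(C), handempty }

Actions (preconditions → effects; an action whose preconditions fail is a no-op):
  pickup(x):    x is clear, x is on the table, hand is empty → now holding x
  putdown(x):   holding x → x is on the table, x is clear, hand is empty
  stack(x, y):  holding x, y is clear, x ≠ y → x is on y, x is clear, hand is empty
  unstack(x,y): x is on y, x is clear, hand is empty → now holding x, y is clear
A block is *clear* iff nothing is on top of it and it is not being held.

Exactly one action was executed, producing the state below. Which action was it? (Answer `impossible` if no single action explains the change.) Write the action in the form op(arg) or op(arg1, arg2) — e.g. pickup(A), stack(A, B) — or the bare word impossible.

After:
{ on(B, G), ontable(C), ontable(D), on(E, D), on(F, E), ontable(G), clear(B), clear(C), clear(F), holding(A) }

target: towers=[C; D/E/F; G/B] holding=A
     unstack(B, G) → towers=[C; D/E/F/A; G] holding=B
     unstack(A, F) → towers=[C; D/E/F; G/B] holding=A  ← match
         pickup(C) → towers=[D/E/F/A; G/B] holding=C

unstack(A, F)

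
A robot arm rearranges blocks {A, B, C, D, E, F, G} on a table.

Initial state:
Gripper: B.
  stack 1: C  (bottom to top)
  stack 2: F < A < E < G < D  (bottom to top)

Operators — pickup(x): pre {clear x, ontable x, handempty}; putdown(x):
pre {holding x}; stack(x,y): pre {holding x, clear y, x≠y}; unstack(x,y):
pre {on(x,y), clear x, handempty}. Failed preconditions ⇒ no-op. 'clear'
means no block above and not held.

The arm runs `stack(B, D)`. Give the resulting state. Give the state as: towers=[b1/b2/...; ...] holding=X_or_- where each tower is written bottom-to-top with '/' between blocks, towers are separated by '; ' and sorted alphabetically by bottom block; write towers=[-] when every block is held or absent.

towers=[C; F/A/E/G/D/B] holding=-

before: towers=[C; F/A/E/G/D] holding=B
pre[stack(B, D)]: holding(B) ok, clear(D) ok, B≠D ok
all met → apply stack(B, D)
after:  towers=[C; F/A/E/G/D/B] holding=-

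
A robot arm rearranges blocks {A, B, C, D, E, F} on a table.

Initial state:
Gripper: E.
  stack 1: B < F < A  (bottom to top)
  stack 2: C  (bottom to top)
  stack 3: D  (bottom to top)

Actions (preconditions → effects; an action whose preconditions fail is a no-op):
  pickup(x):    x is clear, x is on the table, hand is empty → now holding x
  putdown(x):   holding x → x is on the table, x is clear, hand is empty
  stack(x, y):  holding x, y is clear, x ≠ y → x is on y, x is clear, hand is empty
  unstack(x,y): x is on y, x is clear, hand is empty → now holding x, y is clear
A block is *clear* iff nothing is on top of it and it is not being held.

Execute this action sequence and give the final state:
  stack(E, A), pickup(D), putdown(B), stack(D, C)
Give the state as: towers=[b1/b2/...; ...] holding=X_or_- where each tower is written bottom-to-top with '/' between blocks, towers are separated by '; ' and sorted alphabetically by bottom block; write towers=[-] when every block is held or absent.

towers=[B/F/A/E; C/D] holding=-

step 1 (stack(E, A)): towers=[B/F/A/E; C; D] holding=-
step 2 (pickup(D)): towers=[B/F/A/E; C] holding=D
step 3 (putdown(B)) [no-op]: towers=[B/F/A/E; C] holding=D
step 4 (stack(D, C)): towers=[B/F/A/E; C/D] holding=-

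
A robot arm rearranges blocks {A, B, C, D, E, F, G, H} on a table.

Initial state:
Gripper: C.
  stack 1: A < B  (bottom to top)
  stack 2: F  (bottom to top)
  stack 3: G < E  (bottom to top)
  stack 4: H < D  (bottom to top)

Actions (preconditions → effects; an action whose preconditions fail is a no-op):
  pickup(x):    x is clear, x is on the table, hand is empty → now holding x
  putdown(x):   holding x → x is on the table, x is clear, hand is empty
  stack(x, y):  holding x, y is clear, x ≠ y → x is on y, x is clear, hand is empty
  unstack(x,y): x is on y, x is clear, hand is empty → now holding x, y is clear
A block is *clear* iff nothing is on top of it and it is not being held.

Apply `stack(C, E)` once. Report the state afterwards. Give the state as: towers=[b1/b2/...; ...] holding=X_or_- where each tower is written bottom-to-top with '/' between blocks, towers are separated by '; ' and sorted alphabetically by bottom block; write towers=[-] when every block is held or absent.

towers=[A/B; F; G/E/C; H/D] holding=-

before: towers=[A/B; F; G/E; H/D] holding=C
pre[stack(C, E)]: holding(C) ✓, clear(E) ✓, C≠E ✓
all met → apply stack(C, E)
after:  towers=[A/B; F; G/E/C; H/D] holding=-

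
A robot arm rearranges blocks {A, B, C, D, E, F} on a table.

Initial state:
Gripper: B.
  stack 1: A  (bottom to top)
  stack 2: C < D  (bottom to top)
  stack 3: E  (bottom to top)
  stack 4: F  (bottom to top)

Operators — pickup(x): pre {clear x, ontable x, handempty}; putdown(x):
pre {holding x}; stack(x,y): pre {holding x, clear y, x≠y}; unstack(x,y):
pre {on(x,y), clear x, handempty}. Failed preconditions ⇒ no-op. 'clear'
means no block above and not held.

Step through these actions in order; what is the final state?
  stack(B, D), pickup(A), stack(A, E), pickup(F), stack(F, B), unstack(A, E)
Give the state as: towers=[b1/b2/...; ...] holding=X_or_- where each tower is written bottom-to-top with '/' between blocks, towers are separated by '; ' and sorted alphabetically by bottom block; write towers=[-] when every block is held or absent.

step 1 (stack(B, D)): towers=[A; C/D/B; E; F] holding=-
step 2 (pickup(A)): towers=[C/D/B; E; F] holding=A
step 3 (stack(A, E)): towers=[C/D/B; E/A; F] holding=-
step 4 (pickup(F)): towers=[C/D/B; E/A] holding=F
step 5 (stack(F, B)): towers=[C/D/B/F; E/A] holding=-
step 6 (unstack(A, E)): towers=[C/D/B/F; E] holding=A

towers=[C/D/B/F; E] holding=A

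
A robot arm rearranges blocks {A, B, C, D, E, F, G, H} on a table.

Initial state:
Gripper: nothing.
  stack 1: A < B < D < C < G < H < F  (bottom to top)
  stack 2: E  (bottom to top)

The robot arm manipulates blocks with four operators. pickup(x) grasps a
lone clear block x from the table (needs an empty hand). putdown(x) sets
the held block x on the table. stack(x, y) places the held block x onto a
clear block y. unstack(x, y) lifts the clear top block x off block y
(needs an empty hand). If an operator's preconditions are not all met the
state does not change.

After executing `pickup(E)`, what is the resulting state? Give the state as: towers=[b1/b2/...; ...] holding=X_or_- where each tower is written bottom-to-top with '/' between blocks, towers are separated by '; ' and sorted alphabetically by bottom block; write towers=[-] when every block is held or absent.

before: towers=[A/B/D/C/G/H/F; E] holding=-
pre[pickup(E)]: clear(E) ok, ontable(E) ok, handempty ok
all met → apply pickup(E)
after:  towers=[A/B/D/C/G/H/F] holding=E

towers=[A/B/D/C/G/H/F] holding=E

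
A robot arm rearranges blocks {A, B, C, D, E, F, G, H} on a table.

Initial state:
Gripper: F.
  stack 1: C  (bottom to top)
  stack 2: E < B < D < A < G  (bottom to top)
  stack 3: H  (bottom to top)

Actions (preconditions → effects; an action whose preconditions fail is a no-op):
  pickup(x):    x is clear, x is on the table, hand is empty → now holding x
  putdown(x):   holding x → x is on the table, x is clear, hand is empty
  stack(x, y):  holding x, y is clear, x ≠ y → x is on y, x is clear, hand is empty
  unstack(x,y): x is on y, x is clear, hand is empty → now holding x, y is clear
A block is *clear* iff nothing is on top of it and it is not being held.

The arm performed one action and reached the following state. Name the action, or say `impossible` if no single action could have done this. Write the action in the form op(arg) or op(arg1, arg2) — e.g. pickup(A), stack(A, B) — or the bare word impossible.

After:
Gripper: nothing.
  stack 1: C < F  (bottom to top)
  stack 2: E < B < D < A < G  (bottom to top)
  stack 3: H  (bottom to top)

stack(F, C)

target: towers=[C/F; E/B/D/A/G; H] holding=-
        putdown(F) → towers=[C; E/B/D/A/G; F; H] holding=-
       stack(F, G) → towers=[C; E/B/D/A/G/F; H] holding=-
       stack(F, H) → towers=[C; E/B/D/A/G; H/F] holding=-
       stack(F, C) → towers=[C/F; E/B/D/A/G; H] holding=-  ← match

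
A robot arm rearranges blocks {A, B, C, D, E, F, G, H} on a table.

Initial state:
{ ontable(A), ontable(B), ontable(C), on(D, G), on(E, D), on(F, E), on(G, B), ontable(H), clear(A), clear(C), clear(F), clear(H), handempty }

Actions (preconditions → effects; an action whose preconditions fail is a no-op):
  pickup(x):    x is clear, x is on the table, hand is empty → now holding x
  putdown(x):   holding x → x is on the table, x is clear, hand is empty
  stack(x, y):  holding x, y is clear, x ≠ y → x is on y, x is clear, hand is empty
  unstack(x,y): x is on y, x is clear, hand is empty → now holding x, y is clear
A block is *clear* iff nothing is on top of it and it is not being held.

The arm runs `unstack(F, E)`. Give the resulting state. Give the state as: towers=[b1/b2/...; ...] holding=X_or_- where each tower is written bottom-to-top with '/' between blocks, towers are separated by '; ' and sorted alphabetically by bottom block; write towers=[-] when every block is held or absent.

towers=[A; B/G/D/E; C; H] holding=F

before: towers=[A; B/G/D/E/F; C; H] holding=-
pre[unstack(F, E)]: on(F,E) yes, clear(F) yes, handempty yes
all met → apply unstack(F, E)
after:  towers=[A; B/G/D/E; C; H] holding=F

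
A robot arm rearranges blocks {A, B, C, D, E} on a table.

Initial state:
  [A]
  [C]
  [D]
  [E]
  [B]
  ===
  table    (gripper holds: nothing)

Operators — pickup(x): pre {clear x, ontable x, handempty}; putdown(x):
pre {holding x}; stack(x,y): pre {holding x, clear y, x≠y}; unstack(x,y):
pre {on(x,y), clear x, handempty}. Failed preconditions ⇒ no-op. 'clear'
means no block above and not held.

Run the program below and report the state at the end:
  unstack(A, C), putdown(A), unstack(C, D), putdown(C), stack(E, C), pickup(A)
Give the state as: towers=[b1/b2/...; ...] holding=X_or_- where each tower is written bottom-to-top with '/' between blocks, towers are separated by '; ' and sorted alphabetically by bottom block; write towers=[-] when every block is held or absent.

step 1 (unstack(A, C)): towers=[B/E/D/C] holding=A
step 2 (putdown(A)): towers=[A; B/E/D/C] holding=-
step 3 (unstack(C, D)): towers=[A; B/E/D] holding=C
step 4 (putdown(C)): towers=[A; B/E/D; C] holding=-
step 5 (stack(E, C)) [no-op]: towers=[A; B/E/D; C] holding=-
step 6 (pickup(A)): towers=[B/E/D; C] holding=A

towers=[B/E/D; C] holding=A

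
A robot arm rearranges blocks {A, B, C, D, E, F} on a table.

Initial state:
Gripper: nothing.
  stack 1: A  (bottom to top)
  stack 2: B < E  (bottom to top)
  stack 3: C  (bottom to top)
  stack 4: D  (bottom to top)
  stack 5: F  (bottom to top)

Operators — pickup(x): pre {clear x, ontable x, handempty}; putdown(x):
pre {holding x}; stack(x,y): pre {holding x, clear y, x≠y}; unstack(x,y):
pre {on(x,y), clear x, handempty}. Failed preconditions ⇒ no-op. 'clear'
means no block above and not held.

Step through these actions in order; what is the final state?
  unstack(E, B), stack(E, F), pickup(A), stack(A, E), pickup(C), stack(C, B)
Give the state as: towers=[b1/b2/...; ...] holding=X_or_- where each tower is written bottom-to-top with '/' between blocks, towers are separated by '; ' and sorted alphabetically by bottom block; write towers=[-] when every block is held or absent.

towers=[B/C; D; F/E/A] holding=-

step 1 (unstack(E, B)): towers=[A; B; C; D; F] holding=E
step 2 (stack(E, F)): towers=[A; B; C; D; F/E] holding=-
step 3 (pickup(A)): towers=[B; C; D; F/E] holding=A
step 4 (stack(A, E)): towers=[B; C; D; F/E/A] holding=-
step 5 (pickup(C)): towers=[B; D; F/E/A] holding=C
step 6 (stack(C, B)): towers=[B/C; D; F/E/A] holding=-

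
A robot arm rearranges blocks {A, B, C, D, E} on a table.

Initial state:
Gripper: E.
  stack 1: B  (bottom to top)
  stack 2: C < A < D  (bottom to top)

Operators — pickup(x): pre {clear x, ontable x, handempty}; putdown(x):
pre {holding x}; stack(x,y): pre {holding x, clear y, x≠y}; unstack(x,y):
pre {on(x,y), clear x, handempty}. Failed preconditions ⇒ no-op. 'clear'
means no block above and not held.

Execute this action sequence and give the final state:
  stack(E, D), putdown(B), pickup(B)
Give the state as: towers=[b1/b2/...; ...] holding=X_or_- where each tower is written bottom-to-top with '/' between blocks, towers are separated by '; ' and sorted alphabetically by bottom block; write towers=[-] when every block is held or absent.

step 1 (stack(E, D)): towers=[B; C/A/D/E] holding=-
step 2 (putdown(B)) [no-op]: towers=[B; C/A/D/E] holding=-
step 3 (pickup(B)): towers=[C/A/D/E] holding=B

towers=[C/A/D/E] holding=B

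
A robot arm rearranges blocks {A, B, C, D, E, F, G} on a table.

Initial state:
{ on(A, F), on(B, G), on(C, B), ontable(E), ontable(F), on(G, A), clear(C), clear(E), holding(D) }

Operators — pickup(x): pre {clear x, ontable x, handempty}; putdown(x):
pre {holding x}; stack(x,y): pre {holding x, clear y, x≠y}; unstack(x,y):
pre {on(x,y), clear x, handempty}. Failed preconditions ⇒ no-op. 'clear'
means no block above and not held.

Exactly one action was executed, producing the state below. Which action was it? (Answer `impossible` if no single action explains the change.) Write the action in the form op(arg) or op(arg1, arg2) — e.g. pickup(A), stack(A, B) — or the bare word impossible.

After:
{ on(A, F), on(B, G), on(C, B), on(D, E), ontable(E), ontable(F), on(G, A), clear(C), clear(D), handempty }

stack(D, E)

target: towers=[E/D; F/A/G/B/C] holding=-
        putdown(D) → towers=[D; E; F/A/G/B/C] holding=-
       stack(D, E) → towers=[E/D; F/A/G/B/C] holding=-  ← match
       stack(D, C) → towers=[E; F/A/G/B/C/D] holding=-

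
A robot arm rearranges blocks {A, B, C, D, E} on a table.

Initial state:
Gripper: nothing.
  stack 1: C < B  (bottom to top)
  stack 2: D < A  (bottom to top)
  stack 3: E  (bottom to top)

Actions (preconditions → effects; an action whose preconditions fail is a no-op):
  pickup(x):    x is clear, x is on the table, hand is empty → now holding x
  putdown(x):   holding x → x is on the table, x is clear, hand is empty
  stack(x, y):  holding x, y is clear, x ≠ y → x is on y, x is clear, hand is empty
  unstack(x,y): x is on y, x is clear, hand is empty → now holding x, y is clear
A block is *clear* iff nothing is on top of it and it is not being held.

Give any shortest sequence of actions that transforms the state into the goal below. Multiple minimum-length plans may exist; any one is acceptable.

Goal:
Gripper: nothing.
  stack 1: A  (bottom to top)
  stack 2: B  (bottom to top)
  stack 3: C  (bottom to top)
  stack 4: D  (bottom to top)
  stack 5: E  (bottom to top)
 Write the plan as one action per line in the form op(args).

unstack(B, C)
putdown(B)
unstack(A, D)
putdown(A)

step 1 (unstack(B, C)): towers=[C; D/A; E] holding=B
step 2 (putdown(B)): towers=[B; C; D/A; E] holding=-
step 3 (unstack(A, D)): towers=[B; C; D; E] holding=A
step 4 (putdown(A)): towers=[A; B; C; D; E] holding=-
goal check: towers=[A; B; C; D; E] holding=- — reached (length 4, optimal by BFS)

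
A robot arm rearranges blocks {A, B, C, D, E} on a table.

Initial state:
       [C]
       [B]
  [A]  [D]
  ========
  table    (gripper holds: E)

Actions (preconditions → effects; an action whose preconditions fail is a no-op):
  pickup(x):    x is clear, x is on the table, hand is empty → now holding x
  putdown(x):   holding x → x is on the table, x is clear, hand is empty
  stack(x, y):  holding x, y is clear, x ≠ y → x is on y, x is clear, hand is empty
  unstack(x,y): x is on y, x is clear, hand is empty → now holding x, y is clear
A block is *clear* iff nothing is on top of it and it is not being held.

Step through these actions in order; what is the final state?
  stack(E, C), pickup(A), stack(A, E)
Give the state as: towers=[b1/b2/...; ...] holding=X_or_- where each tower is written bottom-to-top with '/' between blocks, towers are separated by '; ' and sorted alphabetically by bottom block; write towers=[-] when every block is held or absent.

step 1 (stack(E, C)): towers=[A; D/B/C/E] holding=-
step 2 (pickup(A)): towers=[D/B/C/E] holding=A
step 3 (stack(A, E)): towers=[D/B/C/E/A] holding=-

towers=[D/B/C/E/A] holding=-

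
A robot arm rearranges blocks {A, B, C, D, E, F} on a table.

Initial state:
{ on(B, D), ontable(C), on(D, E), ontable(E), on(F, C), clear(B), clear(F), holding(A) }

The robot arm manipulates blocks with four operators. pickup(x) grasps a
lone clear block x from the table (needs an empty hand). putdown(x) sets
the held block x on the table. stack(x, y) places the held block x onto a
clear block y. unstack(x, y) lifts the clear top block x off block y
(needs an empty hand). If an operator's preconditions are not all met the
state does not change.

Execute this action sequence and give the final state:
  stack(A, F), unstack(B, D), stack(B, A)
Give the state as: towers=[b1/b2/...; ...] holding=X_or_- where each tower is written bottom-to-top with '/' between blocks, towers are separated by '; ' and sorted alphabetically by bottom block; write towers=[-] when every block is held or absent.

towers=[C/F/A/B; E/D] holding=-

step 1 (stack(A, F)): towers=[C/F/A; E/D/B] holding=-
step 2 (unstack(B, D)): towers=[C/F/A; E/D] holding=B
step 3 (stack(B, A)): towers=[C/F/A/B; E/D] holding=-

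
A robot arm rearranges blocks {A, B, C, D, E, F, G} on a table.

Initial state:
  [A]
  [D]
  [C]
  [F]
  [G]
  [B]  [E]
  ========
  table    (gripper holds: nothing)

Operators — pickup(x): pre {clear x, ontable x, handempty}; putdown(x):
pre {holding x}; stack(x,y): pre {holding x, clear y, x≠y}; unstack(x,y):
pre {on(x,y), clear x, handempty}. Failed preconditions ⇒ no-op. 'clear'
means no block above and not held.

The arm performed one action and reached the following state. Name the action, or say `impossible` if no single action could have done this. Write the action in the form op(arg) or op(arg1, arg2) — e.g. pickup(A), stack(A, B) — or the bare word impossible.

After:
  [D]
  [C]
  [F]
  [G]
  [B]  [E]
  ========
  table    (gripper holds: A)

unstack(A, D)

target: towers=[B/G/F/C/D; E] holding=A
     unstack(A, D) → towers=[B/G/F/C/D; E] holding=A  ← match
         pickup(E) → towers=[B/G/F/C/D/A] holding=E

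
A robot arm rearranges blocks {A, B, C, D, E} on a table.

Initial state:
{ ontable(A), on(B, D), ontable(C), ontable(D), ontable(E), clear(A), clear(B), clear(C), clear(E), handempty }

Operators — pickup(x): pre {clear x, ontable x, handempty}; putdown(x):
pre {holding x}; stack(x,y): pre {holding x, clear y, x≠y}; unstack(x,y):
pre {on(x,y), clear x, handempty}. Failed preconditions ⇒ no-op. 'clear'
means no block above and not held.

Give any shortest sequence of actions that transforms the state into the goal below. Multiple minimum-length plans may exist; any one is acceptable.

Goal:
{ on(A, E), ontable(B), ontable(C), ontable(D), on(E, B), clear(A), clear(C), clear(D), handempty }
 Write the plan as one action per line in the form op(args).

unstack(B, D)
putdown(B)
pickup(E)
stack(E, B)
pickup(A)
stack(A, E)

step 1 (unstack(B, D)): towers=[A; C; D; E] holding=B
step 2 (putdown(B)): towers=[A; B; C; D; E] holding=-
step 3 (pickup(E)): towers=[A; B; C; D] holding=E
step 4 (stack(E, B)): towers=[A; B/E; C; D] holding=-
step 5 (pickup(A)): towers=[B/E; C; D] holding=A
step 6 (stack(A, E)): towers=[B/E/A; C; D] holding=-
goal check: towers=[B/E/A; C; D] holding=- — reached (length 6, optimal by BFS)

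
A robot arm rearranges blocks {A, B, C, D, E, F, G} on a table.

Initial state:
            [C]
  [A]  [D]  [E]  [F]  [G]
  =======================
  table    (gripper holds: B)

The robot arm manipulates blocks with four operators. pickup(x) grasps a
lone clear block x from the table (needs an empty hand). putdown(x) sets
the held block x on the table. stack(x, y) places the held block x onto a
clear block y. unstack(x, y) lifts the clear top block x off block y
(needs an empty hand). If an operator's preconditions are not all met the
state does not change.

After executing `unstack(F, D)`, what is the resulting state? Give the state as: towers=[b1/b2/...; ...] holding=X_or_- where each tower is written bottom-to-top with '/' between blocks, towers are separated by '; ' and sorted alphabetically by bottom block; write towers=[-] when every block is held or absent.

before: towers=[A; D; E/C; F; G] holding=B
pre[unstack(F, D)]: on(F,D) no, clear(F) yes, handempty no
on(F,D), handempty unmet → unstack(F, D) is a no-op
after:  towers=[A; D; E/C; F; G] holding=B

towers=[A; D; E/C; F; G] holding=B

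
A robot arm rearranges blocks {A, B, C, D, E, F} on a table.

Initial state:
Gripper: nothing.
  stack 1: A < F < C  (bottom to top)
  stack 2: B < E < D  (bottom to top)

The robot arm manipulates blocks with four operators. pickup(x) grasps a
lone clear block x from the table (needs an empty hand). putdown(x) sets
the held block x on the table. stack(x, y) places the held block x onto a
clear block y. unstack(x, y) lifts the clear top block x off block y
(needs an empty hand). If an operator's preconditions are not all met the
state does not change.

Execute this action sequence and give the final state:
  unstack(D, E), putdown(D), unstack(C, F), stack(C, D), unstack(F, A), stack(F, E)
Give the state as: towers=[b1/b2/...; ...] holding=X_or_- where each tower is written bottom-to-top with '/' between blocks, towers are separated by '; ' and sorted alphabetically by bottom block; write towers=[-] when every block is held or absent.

towers=[A; B/E/F; D/C] holding=-

step 1 (unstack(D, E)): towers=[A/F/C; B/E] holding=D
step 2 (putdown(D)): towers=[A/F/C; B/E; D] holding=-
step 3 (unstack(C, F)): towers=[A/F; B/E; D] holding=C
step 4 (stack(C, D)): towers=[A/F; B/E; D/C] holding=-
step 5 (unstack(F, A)): towers=[A; B/E; D/C] holding=F
step 6 (stack(F, E)): towers=[A; B/E/F; D/C] holding=-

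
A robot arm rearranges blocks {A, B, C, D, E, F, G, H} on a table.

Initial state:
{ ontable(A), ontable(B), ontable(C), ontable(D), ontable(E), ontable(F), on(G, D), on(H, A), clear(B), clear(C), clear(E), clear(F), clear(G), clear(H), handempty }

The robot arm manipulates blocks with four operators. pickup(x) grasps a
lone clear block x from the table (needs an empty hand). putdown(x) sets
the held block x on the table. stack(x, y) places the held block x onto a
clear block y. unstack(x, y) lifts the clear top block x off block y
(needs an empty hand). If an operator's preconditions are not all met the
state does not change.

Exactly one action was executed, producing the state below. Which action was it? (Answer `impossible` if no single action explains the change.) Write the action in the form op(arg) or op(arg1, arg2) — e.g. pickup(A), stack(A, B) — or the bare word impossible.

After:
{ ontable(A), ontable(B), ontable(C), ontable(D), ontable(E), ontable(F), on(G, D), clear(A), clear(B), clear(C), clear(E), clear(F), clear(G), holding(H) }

unstack(H, A)

target: towers=[A; B; C; D/G; E; F] holding=H
     unstack(G, D) → towers=[A/H; B; C; D; E; F] holding=G
         pickup(E) → towers=[A/H; B; C; D/G; F] holding=E
     unstack(H, A) → towers=[A; B; C; D/G; E; F] holding=H  ← match
         pickup(B) → towers=[A/H; C; D/G; E; F] holding=B
         pickup(F) → towers=[A/H; B; C; D/G; E] holding=F
         pickup(C) → towers=[A/H; B; D/G; E; F] holding=C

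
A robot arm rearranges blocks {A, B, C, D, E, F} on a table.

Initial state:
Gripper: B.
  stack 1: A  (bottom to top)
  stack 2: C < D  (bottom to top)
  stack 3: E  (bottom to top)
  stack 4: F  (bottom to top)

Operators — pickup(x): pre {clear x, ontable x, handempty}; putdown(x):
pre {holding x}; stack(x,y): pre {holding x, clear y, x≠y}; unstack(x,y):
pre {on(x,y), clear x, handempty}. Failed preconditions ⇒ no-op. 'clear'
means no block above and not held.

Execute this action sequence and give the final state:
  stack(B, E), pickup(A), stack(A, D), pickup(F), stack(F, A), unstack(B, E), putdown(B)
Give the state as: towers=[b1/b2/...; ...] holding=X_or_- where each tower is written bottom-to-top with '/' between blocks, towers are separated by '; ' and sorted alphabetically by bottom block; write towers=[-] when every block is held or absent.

step 1 (stack(B, E)): towers=[A; C/D; E/B; F] holding=-
step 2 (pickup(A)): towers=[C/D; E/B; F] holding=A
step 3 (stack(A, D)): towers=[C/D/A; E/B; F] holding=-
step 4 (pickup(F)): towers=[C/D/A; E/B] holding=F
step 5 (stack(F, A)): towers=[C/D/A/F; E/B] holding=-
step 6 (unstack(B, E)): towers=[C/D/A/F; E] holding=B
step 7 (putdown(B)): towers=[B; C/D/A/F; E] holding=-

towers=[B; C/D/A/F; E] holding=-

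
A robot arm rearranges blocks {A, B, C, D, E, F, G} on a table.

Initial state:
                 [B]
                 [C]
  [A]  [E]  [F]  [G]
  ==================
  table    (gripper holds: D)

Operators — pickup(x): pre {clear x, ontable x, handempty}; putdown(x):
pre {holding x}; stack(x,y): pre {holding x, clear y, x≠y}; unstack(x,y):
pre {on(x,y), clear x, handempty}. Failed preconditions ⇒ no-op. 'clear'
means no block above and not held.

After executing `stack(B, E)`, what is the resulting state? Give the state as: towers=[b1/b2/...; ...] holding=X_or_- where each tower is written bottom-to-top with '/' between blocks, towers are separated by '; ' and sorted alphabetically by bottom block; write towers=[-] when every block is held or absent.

before: towers=[A; E; F; G/C/B] holding=D
pre[stack(B, E)]: holding(B) no, clear(E) yes, B≠E yes
holding(B) unmet → stack(B, E) is a no-op
after:  towers=[A; E; F; G/C/B] holding=D

towers=[A; E; F; G/C/B] holding=D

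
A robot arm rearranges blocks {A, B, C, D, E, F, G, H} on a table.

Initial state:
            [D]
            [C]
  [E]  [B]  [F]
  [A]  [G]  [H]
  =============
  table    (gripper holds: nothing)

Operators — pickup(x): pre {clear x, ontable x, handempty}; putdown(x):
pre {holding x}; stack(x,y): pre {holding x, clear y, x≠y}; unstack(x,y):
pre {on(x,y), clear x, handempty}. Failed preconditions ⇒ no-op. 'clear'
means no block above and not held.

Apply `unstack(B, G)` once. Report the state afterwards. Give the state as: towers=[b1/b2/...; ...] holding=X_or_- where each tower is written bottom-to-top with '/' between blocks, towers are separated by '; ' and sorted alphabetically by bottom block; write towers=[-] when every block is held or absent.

before: towers=[A/E; G/B; H/F/C/D] holding=-
pre[unstack(B, G)]: on(B,G) yes, clear(B) yes, handempty yes
all met → apply unstack(B, G)
after:  towers=[A/E; G; H/F/C/D] holding=B

towers=[A/E; G; H/F/C/D] holding=B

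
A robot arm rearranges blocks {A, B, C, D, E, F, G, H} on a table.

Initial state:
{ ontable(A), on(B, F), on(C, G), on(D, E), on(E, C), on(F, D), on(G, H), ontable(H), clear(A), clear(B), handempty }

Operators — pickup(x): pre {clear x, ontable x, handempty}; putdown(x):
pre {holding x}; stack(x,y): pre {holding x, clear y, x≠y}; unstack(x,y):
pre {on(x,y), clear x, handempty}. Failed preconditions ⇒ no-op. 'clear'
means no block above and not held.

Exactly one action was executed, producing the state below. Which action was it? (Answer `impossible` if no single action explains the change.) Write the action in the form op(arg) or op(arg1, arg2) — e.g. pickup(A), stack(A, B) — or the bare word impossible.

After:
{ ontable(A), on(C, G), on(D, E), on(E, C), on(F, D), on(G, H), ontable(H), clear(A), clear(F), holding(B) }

unstack(B, F)

target: towers=[A; H/G/C/E/D/F] holding=B
         pickup(A) → towers=[H/G/C/E/D/F/B] holding=A
     unstack(B, F) → towers=[A; H/G/C/E/D/F] holding=B  ← match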